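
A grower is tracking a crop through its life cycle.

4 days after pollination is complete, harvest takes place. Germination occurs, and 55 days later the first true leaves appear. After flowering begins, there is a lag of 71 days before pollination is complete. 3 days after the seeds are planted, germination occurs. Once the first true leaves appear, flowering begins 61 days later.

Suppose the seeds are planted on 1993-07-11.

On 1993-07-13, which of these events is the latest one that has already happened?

The seeds are planted

The seeds are planted: Jul 11, 1993.
Germination occurs: Jul 11, 1993 + 3 days = Jul 14, 1993.
The first true leaves appear: Jul 14, 1993 + 55 days = Sep 7, 1993.
Flowering begins: Sep 7, 1993 + 61 days = Nov 7, 1993.
Pollination is complete: Nov 7, 1993 + 71 days = Jan 17, 1994.
Harvest takes place: Jan 17, 1994 + 4 days = Jan 21, 1994.
Jul 13, 1993 falls between when the seeds are planted (Jul 11, 1993) and when germination occurs (Jul 14, 1993).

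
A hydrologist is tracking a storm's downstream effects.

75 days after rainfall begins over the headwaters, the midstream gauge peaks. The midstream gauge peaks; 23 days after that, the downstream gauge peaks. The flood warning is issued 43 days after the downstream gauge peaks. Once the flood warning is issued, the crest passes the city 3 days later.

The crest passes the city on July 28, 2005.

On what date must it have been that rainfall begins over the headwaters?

March 6, 2005

The crest passes the city: Jul 28, 2005.
The flood warning is issued: Jul 28, 2005 − 3 days = Jul 25, 2005.
The downstream gauge peaks: Jul 25, 2005 − 43 days = Jun 12, 2005.
The midstream gauge peaks: Jun 12, 2005 − 23 days = May 20, 2005.
Rainfall begins over the headwaters: May 20, 2005 − 75 days = Mar 6, 2005.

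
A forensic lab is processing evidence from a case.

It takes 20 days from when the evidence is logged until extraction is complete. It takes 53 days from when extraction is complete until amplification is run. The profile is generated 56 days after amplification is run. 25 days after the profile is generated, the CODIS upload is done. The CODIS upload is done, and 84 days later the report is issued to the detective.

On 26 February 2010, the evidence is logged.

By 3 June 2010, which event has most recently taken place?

The evidence is logged: Feb 26, 2010.
Extraction is complete: Feb 26, 2010 + 20 days = Mar 18, 2010.
Amplification is run: Mar 18, 2010 + 53 days = May 10, 2010.
The profile is generated: May 10, 2010 + 56 days = Jul 5, 2010.
The CODIS upload is done: Jul 5, 2010 + 25 days = Jul 30, 2010.
The report is issued to the detective: Jul 30, 2010 + 84 days = Oct 22, 2010.
Jun 3, 2010 falls between when amplification is run (May 10, 2010) and when the profile is generated (Jul 5, 2010).

Amplification is run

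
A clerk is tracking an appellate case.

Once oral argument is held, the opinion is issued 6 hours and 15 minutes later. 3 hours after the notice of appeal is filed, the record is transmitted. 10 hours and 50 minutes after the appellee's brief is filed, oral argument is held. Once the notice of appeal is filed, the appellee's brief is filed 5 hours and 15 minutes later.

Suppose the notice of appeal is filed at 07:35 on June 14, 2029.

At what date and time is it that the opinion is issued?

The notice of appeal is filed: 07:35 Jun 14, 2029.
The appellee's brief is filed: 07:35 Jun 14, 2029 + 5h15m = 12:50 Jun 14, 2029.
Oral argument is held: 12:50 Jun 14, 2029 + 10h50m = 23:40 Jun 14, 2029.
The opinion is issued: 23:40 Jun 14, 2029 + 6h15m = 05:55 Jun 15, 2029.

05:55 on June 15, 2029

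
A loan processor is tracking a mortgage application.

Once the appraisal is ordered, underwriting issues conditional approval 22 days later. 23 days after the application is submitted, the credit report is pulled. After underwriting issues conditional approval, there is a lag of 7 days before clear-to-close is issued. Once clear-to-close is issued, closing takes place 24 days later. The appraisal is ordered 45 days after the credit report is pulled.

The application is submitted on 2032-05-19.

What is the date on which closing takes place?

The application is submitted: May 19, 2032.
The credit report is pulled: May 19, 2032 + 23 days = Jun 11, 2032.
The appraisal is ordered: Jun 11, 2032 + 45 days = Jul 26, 2032.
Underwriting issues conditional approval: Jul 26, 2032 + 22 days = Aug 17, 2032.
Clear-to-close is issued: Aug 17, 2032 + 7 days = Aug 24, 2032.
Closing takes place: Aug 24, 2032 + 24 days = Sep 17, 2032.

2032-09-17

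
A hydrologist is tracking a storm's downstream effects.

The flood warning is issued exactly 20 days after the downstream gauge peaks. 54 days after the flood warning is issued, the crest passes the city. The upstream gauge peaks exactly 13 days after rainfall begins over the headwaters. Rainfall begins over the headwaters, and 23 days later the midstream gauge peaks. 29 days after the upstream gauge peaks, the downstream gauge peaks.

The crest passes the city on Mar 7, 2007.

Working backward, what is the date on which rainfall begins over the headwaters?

The crest passes the city: Mar 7, 2007.
The flood warning is issued: Mar 7, 2007 − 54 days = Jan 12, 2007.
The downstream gauge peaks: Jan 12, 2007 − 20 days = Dec 23, 2006.
The upstream gauge peaks: Dec 23, 2006 − 29 days = Nov 24, 2006.
Rainfall begins over the headwaters: Nov 24, 2006 − 13 days = Nov 11, 2006.

Nov 11, 2006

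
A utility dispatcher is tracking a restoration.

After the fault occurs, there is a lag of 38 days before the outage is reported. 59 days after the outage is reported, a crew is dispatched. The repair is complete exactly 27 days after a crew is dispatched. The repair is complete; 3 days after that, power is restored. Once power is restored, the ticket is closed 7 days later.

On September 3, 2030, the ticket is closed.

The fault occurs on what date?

The ticket is closed: Sep 3, 2030.
Power is restored: Sep 3, 2030 − 7 days = Aug 27, 2030.
The repair is complete: Aug 27, 2030 − 3 days = Aug 24, 2030.
A crew is dispatched: Aug 24, 2030 − 27 days = Jul 28, 2030.
The outage is reported: Jul 28, 2030 − 59 days = May 30, 2030.
The fault occurs: May 30, 2030 − 38 days = Apr 22, 2030.

April 22, 2030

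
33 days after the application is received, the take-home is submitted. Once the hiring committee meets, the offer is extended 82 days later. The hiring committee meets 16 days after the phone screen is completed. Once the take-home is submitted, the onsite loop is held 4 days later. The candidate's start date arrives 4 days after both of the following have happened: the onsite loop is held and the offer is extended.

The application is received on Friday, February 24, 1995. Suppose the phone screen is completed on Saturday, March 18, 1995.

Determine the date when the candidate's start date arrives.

The application is received: Feb 24, 1995.
The take-home is submitted: Feb 24, 1995 + 33 days = Mar 29, 1995.
The onsite loop is held: Mar 29, 1995 + 4 days = Apr 2, 1995.
The phone screen is completed: Mar 18, 1995.
The hiring committee meets: Mar 18, 1995 + 16 days = Apr 3, 1995.
The offer is extended: Apr 3, 1995 + 82 days = Jun 24, 1995.
Both prerequisites met — the onsite loop is held (Apr 2, 1995), the offer is extended (Jun 24, 1995); the later is Jun 24, 1995.
The candidate's start date arrives: Jun 24, 1995 + 4 days = Jun 28, 1995.

Wednesday, June 28, 1995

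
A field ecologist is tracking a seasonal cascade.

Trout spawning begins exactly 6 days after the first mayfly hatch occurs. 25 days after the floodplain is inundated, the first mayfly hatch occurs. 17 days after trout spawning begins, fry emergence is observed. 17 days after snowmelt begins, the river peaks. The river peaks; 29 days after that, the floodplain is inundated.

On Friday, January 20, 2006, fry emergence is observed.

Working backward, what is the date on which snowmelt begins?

Tuesday, October 18, 2005

Fry emergence is observed: Jan 20, 2006.
Trout spawning begins: Jan 20, 2006 − 17 days = Jan 3, 2006.
The first mayfly hatch occurs: Jan 3, 2006 − 6 days = Dec 28, 2005.
The floodplain is inundated: Dec 28, 2005 − 25 days = Dec 3, 2005.
The river peaks: Dec 3, 2005 − 29 days = Nov 4, 2005.
Snowmelt begins: Nov 4, 2005 − 17 days = Oct 18, 2005.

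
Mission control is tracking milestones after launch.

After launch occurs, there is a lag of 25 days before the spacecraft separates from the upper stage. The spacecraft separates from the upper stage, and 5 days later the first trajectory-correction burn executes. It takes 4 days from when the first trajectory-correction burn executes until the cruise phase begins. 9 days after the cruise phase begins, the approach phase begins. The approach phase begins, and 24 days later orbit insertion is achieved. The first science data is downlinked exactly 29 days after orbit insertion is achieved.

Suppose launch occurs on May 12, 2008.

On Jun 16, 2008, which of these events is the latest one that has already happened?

Launch occurs: May 12, 2008.
The spacecraft separates from the upper stage: May 12, 2008 + 25 days = Jun 6, 2008.
The first trajectory-correction burn executes: Jun 6, 2008 + 5 days = Jun 11, 2008.
The cruise phase begins: Jun 11, 2008 + 4 days = Jun 15, 2008.
The approach phase begins: Jun 15, 2008 + 9 days = Jun 24, 2008.
Orbit insertion is achieved: Jun 24, 2008 + 24 days = Jul 18, 2008.
The first science data is downlinked: Jul 18, 2008 + 29 days = Aug 16, 2008.
Jun 16, 2008 falls between when the cruise phase begins (Jun 15, 2008) and when the approach phase begins (Jun 24, 2008).

The cruise phase begins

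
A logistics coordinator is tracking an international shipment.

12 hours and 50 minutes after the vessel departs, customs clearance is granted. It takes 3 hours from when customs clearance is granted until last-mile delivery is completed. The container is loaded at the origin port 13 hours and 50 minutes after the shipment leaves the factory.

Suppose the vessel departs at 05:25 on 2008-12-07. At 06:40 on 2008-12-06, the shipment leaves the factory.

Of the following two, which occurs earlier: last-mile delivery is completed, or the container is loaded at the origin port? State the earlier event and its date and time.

The container is loaded at the origin port — 20:30 on 2008-12-06

The vessel departs: 05:25 Dec 7, 2008.
Customs clearance is granted: 05:25 Dec 7, 2008 + 12h50m = 18:15 Dec 7, 2008.
Last-mile delivery is completed: 18:15 Dec 7, 2008 + 3h = 21:15 Dec 7, 2008.
The shipment leaves the factory: 06:40 Dec 6, 2008.
The container is loaded at the origin port: 06:40 Dec 6, 2008 + 13h50m = 20:30 Dec 6, 2008.
Comparing: last-mile delivery is completed at 21:15 Dec 7, 2008 vs the container is loaded at the origin port at 20:30 Dec 6, 2008. Earlier: the container is loaded at the origin port.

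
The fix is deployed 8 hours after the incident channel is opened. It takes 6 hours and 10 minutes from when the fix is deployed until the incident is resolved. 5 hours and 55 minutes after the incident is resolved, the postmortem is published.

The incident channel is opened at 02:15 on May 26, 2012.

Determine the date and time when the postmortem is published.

The incident channel is opened: 02:15 May 26, 2012.
The fix is deployed: 02:15 May 26, 2012 + 8h = 10:15 May 26, 2012.
The incident is resolved: 10:15 May 26, 2012 + 6h10m = 16:25 May 26, 2012.
The postmortem is published: 16:25 May 26, 2012 + 5h55m = 22:20 May 26, 2012.

22:20 on May 26, 2012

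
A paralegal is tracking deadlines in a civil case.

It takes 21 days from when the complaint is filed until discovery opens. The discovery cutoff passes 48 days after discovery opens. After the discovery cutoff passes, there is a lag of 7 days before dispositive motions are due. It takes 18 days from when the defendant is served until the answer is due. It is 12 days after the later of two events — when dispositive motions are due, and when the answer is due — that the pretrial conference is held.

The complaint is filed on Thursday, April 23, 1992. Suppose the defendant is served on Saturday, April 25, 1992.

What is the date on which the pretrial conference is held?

Monday, July 20, 1992

The complaint is filed: Apr 23, 1992.
Discovery opens: Apr 23, 1992 + 21 days = May 14, 1992.
The discovery cutoff passes: May 14, 1992 + 48 days = Jul 1, 1992.
Dispositive motions are due: Jul 1, 1992 + 7 days = Jul 8, 1992.
The defendant is served: Apr 25, 1992.
The answer is due: Apr 25, 1992 + 18 days = May 13, 1992.
Both prerequisites met — dispositive motions are due (Jul 8, 1992), the answer is due (May 13, 1992); the later is Jul 8, 1992.
The pretrial conference is held: Jul 8, 1992 + 12 days = Jul 20, 1992.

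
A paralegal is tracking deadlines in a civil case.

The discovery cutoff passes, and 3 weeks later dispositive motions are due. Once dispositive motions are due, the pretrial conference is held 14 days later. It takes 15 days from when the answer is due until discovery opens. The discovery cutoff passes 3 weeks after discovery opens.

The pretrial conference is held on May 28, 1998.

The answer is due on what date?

The pretrial conference is held: May 28, 1998.
Dispositive motions are due: May 28, 1998 − 14 days = May 14, 1998.
The discovery cutoff passes: May 14, 1998 − 3 weeks = Apr 23, 1998.
Discovery opens: Apr 23, 1998 − 3 weeks = Apr 2, 1998.
The answer is due: Apr 2, 1998 − 15 days = Mar 18, 1998.

Mar 18, 1998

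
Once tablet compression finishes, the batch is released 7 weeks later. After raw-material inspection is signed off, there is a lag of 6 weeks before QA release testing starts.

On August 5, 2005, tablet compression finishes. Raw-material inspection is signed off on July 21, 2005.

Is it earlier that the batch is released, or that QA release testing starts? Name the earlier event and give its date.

QA release testing starts — September 1, 2005

Tablet compression finishes: Aug 5, 2005.
The batch is released: Aug 5, 2005 + 7 weeks = Sep 23, 2005.
Raw-material inspection is signed off: Jul 21, 2005.
QA release testing starts: Jul 21, 2005 + 6 weeks = Sep 1, 2005.
Comparing: the batch is released on Sep 23, 2005 vs QA release testing starts on Sep 1, 2005. Earlier: QA release testing starts.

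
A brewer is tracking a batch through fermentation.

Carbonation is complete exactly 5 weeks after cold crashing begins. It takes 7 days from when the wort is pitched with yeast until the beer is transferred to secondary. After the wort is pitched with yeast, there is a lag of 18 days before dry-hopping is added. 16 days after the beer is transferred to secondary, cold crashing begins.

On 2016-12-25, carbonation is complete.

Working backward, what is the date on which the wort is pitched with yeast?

2016-10-28

Carbonation is complete: Dec 25, 2016.
Cold crashing begins: Dec 25, 2016 − 5 weeks = Nov 20, 2016.
The beer is transferred to secondary: Nov 20, 2016 − 16 days = Nov 4, 2016.
The wort is pitched with yeast: Nov 4, 2016 − 7 days = Oct 28, 2016.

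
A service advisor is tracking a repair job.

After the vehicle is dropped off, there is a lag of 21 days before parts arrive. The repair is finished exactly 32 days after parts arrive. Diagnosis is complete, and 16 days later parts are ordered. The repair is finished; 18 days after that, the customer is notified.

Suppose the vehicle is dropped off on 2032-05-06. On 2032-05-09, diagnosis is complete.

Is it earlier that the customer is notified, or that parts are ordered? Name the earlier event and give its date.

The vehicle is dropped off: May 6, 2032.
Parts arrive: May 6, 2032 + 21 days = May 27, 2032.
The repair is finished: May 27, 2032 + 32 days = Jun 28, 2032.
The customer is notified: Jun 28, 2032 + 18 days = Jul 16, 2032.
Diagnosis is complete: May 9, 2032.
Parts are ordered: May 9, 2032 + 16 days = May 25, 2032.
Comparing: the customer is notified on Jul 16, 2032 vs parts are ordered on May 25, 2032. Earlier: parts are ordered.

Parts are ordered — 2032-05-25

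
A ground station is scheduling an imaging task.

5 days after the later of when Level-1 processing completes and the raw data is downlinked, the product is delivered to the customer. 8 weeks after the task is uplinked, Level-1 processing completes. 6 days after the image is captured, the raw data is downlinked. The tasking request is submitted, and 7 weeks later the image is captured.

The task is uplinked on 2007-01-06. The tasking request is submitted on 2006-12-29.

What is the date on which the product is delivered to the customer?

The task is uplinked: Jan 6, 2007.
Level-1 processing completes: Jan 6, 2007 + 8 weeks = Mar 3, 2007.
The tasking request is submitted: Dec 29, 2006.
The image is captured: Dec 29, 2006 + 7 weeks = Feb 16, 2007.
The raw data is downlinked: Feb 16, 2007 + 6 days = Feb 22, 2007.
Both prerequisites met — Level-1 processing completes (Mar 3, 2007), the raw data is downlinked (Feb 22, 2007); the later is Mar 3, 2007.
The product is delivered to the customer: Mar 3, 2007 + 5 days = Mar 8, 2007.

2007-03-08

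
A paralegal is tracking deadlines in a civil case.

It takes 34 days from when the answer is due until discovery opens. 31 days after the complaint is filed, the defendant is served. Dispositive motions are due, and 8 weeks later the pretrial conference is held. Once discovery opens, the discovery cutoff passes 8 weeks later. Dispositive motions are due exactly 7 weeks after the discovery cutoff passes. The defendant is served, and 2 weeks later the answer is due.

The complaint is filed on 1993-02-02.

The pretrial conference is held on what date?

The complaint is filed: Feb 2, 1993.
The defendant is served: Feb 2, 1993 + 31 days = Mar 5, 1993.
The answer is due: Mar 5, 1993 + 2 weeks = Mar 19, 1993.
Discovery opens: Mar 19, 1993 + 34 days = Apr 22, 1993.
The discovery cutoff passes: Apr 22, 1993 + 8 weeks = Jun 17, 1993.
Dispositive motions are due: Jun 17, 1993 + 7 weeks = Aug 5, 1993.
The pretrial conference is held: Aug 5, 1993 + 8 weeks = Sep 30, 1993.

1993-09-30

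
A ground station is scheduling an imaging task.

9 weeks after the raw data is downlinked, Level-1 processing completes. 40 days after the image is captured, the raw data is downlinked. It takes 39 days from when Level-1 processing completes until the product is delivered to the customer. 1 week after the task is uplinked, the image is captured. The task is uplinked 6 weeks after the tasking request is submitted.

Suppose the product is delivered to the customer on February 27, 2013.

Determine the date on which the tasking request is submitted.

The product is delivered to the customer: Feb 27, 2013.
Level-1 processing completes: Feb 27, 2013 − 39 days = Jan 19, 2013.
The raw data is downlinked: Jan 19, 2013 − 9 weeks = Nov 17, 2012.
The image is captured: Nov 17, 2012 − 40 days = Oct 8, 2012.
The task is uplinked: Oct 8, 2012 − 1 week = Oct 1, 2012.
The tasking request is submitted: Oct 1, 2012 − 6 weeks = Aug 20, 2012.

August 20, 2012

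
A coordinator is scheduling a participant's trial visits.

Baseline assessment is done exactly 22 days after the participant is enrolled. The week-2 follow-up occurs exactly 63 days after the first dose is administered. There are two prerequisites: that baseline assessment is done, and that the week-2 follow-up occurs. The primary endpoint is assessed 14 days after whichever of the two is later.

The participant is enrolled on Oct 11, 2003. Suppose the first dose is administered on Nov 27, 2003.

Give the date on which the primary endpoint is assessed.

The participant is enrolled: Oct 11, 2003.
Baseline assessment is done: Oct 11, 2003 + 22 days = Nov 2, 2003.
The first dose is administered: Nov 27, 2003.
The week-2 follow-up occurs: Nov 27, 2003 + 63 days = Jan 29, 2004.
Both prerequisites met — baseline assessment is done (Nov 2, 2003), the week-2 follow-up occurs (Jan 29, 2004); the later is Jan 29, 2004.
The primary endpoint is assessed: Jan 29, 2004 + 14 days = Feb 12, 2004.

Feb 12, 2004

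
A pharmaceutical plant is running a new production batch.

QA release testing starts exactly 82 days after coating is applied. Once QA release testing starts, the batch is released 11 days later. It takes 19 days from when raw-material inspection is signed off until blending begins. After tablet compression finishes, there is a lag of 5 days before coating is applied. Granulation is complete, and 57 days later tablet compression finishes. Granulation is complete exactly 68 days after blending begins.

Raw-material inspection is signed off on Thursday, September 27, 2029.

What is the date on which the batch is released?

Monday, May 27, 2030

Raw-material inspection is signed off: Sep 27, 2029.
Blending begins: Sep 27, 2029 + 19 days = Oct 16, 2029.
Granulation is complete: Oct 16, 2029 + 68 days = Dec 23, 2029.
Tablet compression finishes: Dec 23, 2029 + 57 days = Feb 18, 2030.
Coating is applied: Feb 18, 2030 + 5 days = Feb 23, 2030.
QA release testing starts: Feb 23, 2030 + 82 days = May 16, 2030.
The batch is released: May 16, 2030 + 11 days = May 27, 2030.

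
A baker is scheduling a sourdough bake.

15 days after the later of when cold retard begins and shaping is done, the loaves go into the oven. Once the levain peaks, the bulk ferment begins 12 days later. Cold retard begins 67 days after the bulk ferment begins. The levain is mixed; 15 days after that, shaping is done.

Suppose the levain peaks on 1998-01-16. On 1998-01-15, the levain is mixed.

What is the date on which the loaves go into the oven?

The levain peaks: Jan 16, 1998.
The bulk ferment begins: Jan 16, 1998 + 12 days = Jan 28, 1998.
Cold retard begins: Jan 28, 1998 + 67 days = Apr 5, 1998.
The levain is mixed: Jan 15, 1998.
Shaping is done: Jan 15, 1998 + 15 days = Jan 30, 1998.
Both prerequisites met — cold retard begins (Apr 5, 1998), shaping is done (Jan 30, 1998); the later is Apr 5, 1998.
The loaves go into the oven: Apr 5, 1998 + 15 days = Apr 20, 1998.

1998-04-20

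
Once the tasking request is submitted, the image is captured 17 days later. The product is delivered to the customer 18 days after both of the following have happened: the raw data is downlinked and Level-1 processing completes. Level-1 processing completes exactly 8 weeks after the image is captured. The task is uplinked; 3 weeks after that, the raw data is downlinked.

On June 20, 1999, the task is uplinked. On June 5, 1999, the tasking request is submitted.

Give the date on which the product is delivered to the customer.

September 4, 1999

The task is uplinked: Jun 20, 1999.
The raw data is downlinked: Jun 20, 1999 + 3 weeks = Jul 11, 1999.
The tasking request is submitted: Jun 5, 1999.
The image is captured: Jun 5, 1999 + 17 days = Jun 22, 1999.
Level-1 processing completes: Jun 22, 1999 + 8 weeks = Aug 17, 1999.
Both prerequisites met — the raw data is downlinked (Jul 11, 1999), Level-1 processing completes (Aug 17, 1999); the later is Aug 17, 1999.
The product is delivered to the customer: Aug 17, 1999 + 18 days = Sep 4, 1999.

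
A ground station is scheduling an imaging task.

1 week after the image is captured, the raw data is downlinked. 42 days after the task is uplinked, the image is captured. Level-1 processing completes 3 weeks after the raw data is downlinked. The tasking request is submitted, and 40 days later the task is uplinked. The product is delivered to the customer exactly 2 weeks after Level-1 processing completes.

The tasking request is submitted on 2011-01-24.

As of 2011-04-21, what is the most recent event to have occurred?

The tasking request is submitted: Jan 24, 2011.
The task is uplinked: Jan 24, 2011 + 40 days = Mar 5, 2011.
The image is captured: Mar 5, 2011 + 42 days = Apr 16, 2011.
The raw data is downlinked: Apr 16, 2011 + 1 week = Apr 23, 2011.
Level-1 processing completes: Apr 23, 2011 + 3 weeks = May 14, 2011.
The product is delivered to the customer: May 14, 2011 + 2 weeks = May 28, 2011.
Apr 21, 2011 falls between when the image is captured (Apr 16, 2011) and when the raw data is downlinked (Apr 23, 2011).

The image is captured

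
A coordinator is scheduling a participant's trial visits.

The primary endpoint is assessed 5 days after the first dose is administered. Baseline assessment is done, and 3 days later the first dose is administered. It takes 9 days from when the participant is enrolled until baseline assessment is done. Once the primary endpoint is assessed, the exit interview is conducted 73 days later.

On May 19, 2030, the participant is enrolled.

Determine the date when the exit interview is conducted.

The participant is enrolled: May 19, 2030.
Baseline assessment is done: May 19, 2030 + 9 days = May 28, 2030.
The first dose is administered: May 28, 2030 + 3 days = May 31, 2030.
The primary endpoint is assessed: May 31, 2030 + 5 days = Jun 5, 2030.
The exit interview is conducted: Jun 5, 2030 + 73 days = Aug 17, 2030.

August 17, 2030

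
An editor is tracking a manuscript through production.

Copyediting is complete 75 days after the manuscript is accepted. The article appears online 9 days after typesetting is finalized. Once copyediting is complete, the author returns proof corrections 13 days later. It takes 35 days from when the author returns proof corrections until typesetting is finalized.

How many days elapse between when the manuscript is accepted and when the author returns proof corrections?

88 days

Causal path: the manuscript is accepted → copyediting is complete → the author returns proof corrections.
Total delay along the path: 75 + 13 = 88 days.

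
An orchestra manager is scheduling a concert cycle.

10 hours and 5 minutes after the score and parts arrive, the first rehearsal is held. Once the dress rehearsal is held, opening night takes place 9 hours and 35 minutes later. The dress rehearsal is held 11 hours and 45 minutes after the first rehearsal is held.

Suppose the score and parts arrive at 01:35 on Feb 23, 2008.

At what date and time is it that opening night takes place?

09:00 on Feb 24, 2008

The score and parts arrive: 01:35 Feb 23, 2008.
The first rehearsal is held: 01:35 Feb 23, 2008 + 10h05m = 11:40 Feb 23, 2008.
The dress rehearsal is held: 11:40 Feb 23, 2008 + 11h45m = 23:25 Feb 23, 2008.
Opening night takes place: 23:25 Feb 23, 2008 + 9h35m = 09:00 Feb 24, 2008.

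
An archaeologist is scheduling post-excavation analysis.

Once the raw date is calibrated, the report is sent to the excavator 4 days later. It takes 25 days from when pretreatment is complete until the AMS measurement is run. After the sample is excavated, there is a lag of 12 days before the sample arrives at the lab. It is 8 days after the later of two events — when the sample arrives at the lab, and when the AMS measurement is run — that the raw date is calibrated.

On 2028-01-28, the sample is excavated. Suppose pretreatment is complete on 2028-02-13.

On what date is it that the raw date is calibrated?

The sample is excavated: Jan 28, 2028.
The sample arrives at the lab: Jan 28, 2028 + 12 days = Feb 9, 2028.
Pretreatment is complete: Feb 13, 2028.
The AMS measurement is run: Feb 13, 2028 + 25 days = Mar 9, 2028.
Both prerequisites met — the sample arrives at the lab (Feb 9, 2028), the AMS measurement is run (Mar 9, 2028); the later is Mar 9, 2028.
The raw date is calibrated: Mar 9, 2028 + 8 days = Mar 17, 2028.

2028-03-17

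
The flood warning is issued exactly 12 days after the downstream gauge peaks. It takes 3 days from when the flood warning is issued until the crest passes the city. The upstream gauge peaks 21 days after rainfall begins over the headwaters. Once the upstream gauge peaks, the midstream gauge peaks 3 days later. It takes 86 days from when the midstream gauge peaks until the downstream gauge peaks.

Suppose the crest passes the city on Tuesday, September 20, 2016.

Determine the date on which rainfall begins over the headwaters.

Wednesday, May 18, 2016

The crest passes the city: Sep 20, 2016.
The flood warning is issued: Sep 20, 2016 − 3 days = Sep 17, 2016.
The downstream gauge peaks: Sep 17, 2016 − 12 days = Sep 5, 2016.
The midstream gauge peaks: Sep 5, 2016 − 86 days = Jun 11, 2016.
The upstream gauge peaks: Jun 11, 2016 − 3 days = Jun 8, 2016.
Rainfall begins over the headwaters: Jun 8, 2016 − 21 days = May 18, 2016.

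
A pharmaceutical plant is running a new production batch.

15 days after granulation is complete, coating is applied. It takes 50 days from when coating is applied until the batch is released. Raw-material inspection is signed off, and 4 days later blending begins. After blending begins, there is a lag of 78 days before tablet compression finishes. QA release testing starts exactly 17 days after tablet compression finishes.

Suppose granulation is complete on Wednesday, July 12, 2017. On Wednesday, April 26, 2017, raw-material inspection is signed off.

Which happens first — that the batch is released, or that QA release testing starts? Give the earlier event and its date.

Granulation is complete: Jul 12, 2017.
Coating is applied: Jul 12, 2017 + 15 days = Jul 27, 2017.
The batch is released: Jul 27, 2017 + 50 days = Sep 15, 2017.
Raw-material inspection is signed off: Apr 26, 2017.
Blending begins: Apr 26, 2017 + 4 days = Apr 30, 2017.
Tablet compression finishes: Apr 30, 2017 + 78 days = Jul 17, 2017.
QA release testing starts: Jul 17, 2017 + 17 days = Aug 3, 2017.
Comparing: the batch is released on Sep 15, 2017 vs QA release testing starts on Aug 3, 2017. Earlier: QA release testing starts.

QA release testing starts — Thursday, August 3, 2017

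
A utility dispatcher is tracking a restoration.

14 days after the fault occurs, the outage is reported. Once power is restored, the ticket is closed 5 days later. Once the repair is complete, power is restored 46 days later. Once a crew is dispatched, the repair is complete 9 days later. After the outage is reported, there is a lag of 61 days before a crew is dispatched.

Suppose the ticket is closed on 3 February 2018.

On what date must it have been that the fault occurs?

21 September 2017

The ticket is closed: Feb 3, 2018.
Power is restored: Feb 3, 2018 − 5 days = Jan 29, 2018.
The repair is complete: Jan 29, 2018 − 46 days = Dec 14, 2017.
A crew is dispatched: Dec 14, 2017 − 9 days = Dec 5, 2017.
The outage is reported: Dec 5, 2017 − 61 days = Oct 5, 2017.
The fault occurs: Oct 5, 2017 − 14 days = Sep 21, 2017.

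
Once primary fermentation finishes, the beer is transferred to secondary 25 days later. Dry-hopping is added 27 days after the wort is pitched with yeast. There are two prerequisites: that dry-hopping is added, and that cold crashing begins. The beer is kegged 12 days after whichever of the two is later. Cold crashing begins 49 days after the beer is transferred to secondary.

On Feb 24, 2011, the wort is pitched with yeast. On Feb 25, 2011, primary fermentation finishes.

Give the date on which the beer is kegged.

The wort is pitched with yeast: Feb 24, 2011.
Dry-hopping is added: Feb 24, 2011 + 27 days = Mar 23, 2011.
Primary fermentation finishes: Feb 25, 2011.
The beer is transferred to secondary: Feb 25, 2011 + 25 days = Mar 22, 2011.
Cold crashing begins: Mar 22, 2011 + 49 days = May 10, 2011.
Both prerequisites met — dry-hopping is added (Mar 23, 2011), cold crashing begins (May 10, 2011); the later is May 10, 2011.
The beer is kegged: May 10, 2011 + 12 days = May 22, 2011.

May 22, 2011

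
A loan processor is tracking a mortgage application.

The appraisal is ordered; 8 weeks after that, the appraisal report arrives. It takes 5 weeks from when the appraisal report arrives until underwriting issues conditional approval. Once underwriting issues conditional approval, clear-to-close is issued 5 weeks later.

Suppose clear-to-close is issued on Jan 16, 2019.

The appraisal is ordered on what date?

Clear-to-close is issued: Jan 16, 2019.
Underwriting issues conditional approval: Jan 16, 2019 − 5 weeks = Dec 12, 2018.
The appraisal report arrives: Dec 12, 2018 − 5 weeks = Nov 7, 2018.
The appraisal is ordered: Nov 7, 2018 − 8 weeks = Sep 12, 2018.

Sep 12, 2018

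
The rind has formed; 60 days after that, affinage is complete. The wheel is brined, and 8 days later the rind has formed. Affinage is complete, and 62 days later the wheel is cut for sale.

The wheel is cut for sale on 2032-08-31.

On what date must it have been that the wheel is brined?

The wheel is cut for sale: Aug 31, 2032.
Affinage is complete: Aug 31, 2032 − 62 days = Jun 30, 2032.
The rind has formed: Jun 30, 2032 − 60 days = May 1, 2032.
The wheel is brined: May 1, 2032 − 8 days = Apr 23, 2032.

2032-04-23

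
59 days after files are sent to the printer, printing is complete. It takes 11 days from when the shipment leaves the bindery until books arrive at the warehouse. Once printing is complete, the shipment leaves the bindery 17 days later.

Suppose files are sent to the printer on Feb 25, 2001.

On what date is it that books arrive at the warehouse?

May 23, 2001

Files are sent to the printer: Feb 25, 2001.
Printing is complete: Feb 25, 2001 + 59 days = Apr 25, 2001.
The shipment leaves the bindery: Apr 25, 2001 + 17 days = May 12, 2001.
Books arrive at the warehouse: May 12, 2001 + 11 days = May 23, 2001.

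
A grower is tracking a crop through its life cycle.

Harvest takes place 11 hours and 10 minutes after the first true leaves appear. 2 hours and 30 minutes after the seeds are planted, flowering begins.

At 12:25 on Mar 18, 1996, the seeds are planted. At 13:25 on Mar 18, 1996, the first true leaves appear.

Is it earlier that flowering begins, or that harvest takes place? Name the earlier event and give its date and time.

The seeds are planted: 12:25 Mar 18, 1996.
Flowering begins: 12:25 Mar 18, 1996 + 2h30m = 14:55 Mar 18, 1996.
The first true leaves appear: 13:25 Mar 18, 1996.
Harvest takes place: 13:25 Mar 18, 1996 + 11h10m = 00:35 Mar 19, 1996.
Comparing: flowering begins at 14:55 Mar 18, 1996 vs harvest takes place at 00:35 Mar 19, 1996. Earlier: flowering begins.

Flowering begins — 14:55 on Mar 18, 1996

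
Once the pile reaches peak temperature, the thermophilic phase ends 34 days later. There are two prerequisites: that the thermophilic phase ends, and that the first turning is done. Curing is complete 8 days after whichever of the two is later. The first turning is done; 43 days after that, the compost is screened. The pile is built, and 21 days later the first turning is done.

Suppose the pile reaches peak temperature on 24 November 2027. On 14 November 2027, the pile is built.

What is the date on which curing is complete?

The pile reaches peak temperature: Nov 24, 2027.
The thermophilic phase ends: Nov 24, 2027 + 34 days = Dec 28, 2027.
The pile is built: Nov 14, 2027.
The first turning is done: Nov 14, 2027 + 21 days = Dec 5, 2027.
Both prerequisites met — the thermophilic phase ends (Dec 28, 2027), the first turning is done (Dec 5, 2027); the later is Dec 28, 2027.
Curing is complete: Dec 28, 2027 + 8 days = Jan 5, 2028.

5 January 2028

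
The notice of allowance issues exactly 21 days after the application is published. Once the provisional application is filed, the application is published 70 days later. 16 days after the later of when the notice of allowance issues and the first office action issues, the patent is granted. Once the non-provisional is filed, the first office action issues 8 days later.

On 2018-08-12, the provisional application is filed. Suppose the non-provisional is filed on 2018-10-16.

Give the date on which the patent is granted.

The provisional application is filed: Aug 12, 2018.
The application is published: Aug 12, 2018 + 70 days = Oct 21, 2018.
The notice of allowance issues: Oct 21, 2018 + 21 days = Nov 11, 2018.
The non-provisional is filed: Oct 16, 2018.
The first office action issues: Oct 16, 2018 + 8 days = Oct 24, 2018.
Both prerequisites met — the notice of allowance issues (Nov 11, 2018), the first office action issues (Oct 24, 2018); the later is Nov 11, 2018.
The patent is granted: Nov 11, 2018 + 16 days = Nov 27, 2018.

2018-11-27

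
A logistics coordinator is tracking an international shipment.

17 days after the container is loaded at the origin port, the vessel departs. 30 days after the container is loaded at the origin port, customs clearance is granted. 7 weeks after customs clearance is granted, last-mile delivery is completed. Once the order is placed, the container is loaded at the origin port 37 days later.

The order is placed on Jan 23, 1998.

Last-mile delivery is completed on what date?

The order is placed: Jan 23, 1998.
The container is loaded at the origin port: Jan 23, 1998 + 37 days = Mar 1, 1998.
Customs clearance is granted: Mar 1, 1998 + 30 days = Mar 31, 1998.
Last-mile delivery is completed: Mar 31, 1998 + 7 weeks = May 19, 1998.

May 19, 1998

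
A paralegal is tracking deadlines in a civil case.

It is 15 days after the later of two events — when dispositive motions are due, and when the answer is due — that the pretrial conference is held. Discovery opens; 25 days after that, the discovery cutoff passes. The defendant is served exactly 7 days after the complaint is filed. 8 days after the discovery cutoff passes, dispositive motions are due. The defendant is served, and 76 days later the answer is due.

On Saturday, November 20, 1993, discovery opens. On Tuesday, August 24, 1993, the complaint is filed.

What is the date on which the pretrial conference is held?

Friday, January 7, 1994

Discovery opens: Nov 20, 1993.
The discovery cutoff passes: Nov 20, 1993 + 25 days = Dec 15, 1993.
Dispositive motions are due: Dec 15, 1993 + 8 days = Dec 23, 1993.
The complaint is filed: Aug 24, 1993.
The defendant is served: Aug 24, 1993 + 7 days = Aug 31, 1993.
The answer is due: Aug 31, 1993 + 76 days = Nov 15, 1993.
Both prerequisites met — dispositive motions are due (Dec 23, 1993), the answer is due (Nov 15, 1993); the later is Dec 23, 1993.
The pretrial conference is held: Dec 23, 1993 + 15 days = Jan 7, 1994.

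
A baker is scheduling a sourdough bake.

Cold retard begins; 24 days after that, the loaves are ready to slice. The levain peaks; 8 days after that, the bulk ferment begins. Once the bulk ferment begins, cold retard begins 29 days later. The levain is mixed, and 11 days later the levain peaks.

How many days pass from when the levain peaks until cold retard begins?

37 days

Causal path: the levain peaks → the bulk ferment begins → cold retard begins.
Total delay along the path: 8 + 29 = 37 days.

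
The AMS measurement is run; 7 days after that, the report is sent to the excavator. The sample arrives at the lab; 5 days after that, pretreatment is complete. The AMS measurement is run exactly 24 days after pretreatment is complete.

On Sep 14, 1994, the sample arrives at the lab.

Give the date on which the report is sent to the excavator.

The sample arrives at the lab: Sep 14, 1994.
Pretreatment is complete: Sep 14, 1994 + 5 days = Sep 19, 1994.
The AMS measurement is run: Sep 19, 1994 + 24 days = Oct 13, 1994.
The report is sent to the excavator: Oct 13, 1994 + 7 days = Oct 20, 1994.

Oct 20, 1994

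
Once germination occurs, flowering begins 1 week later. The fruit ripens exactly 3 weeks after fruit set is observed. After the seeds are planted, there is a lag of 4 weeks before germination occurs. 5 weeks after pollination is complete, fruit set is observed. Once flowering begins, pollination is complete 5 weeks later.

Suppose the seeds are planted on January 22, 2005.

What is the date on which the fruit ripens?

The seeds are planted: Jan 22, 2005.
Germination occurs: Jan 22, 2005 + 4 weeks = Feb 19, 2005.
Flowering begins: Feb 19, 2005 + 1 week = Feb 26, 2005.
Pollination is complete: Feb 26, 2005 + 5 weeks = Apr 2, 2005.
Fruit set is observed: Apr 2, 2005 + 5 weeks = May 7, 2005.
The fruit ripens: May 7, 2005 + 3 weeks = May 28, 2005.

May 28, 2005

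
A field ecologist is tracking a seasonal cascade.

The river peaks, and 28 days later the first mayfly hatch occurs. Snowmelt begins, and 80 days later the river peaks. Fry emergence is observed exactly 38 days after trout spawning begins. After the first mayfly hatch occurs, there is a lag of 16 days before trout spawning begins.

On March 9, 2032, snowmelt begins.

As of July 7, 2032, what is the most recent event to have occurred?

The first mayfly hatch occurs

Snowmelt begins: Mar 9, 2032.
The river peaks: Mar 9, 2032 + 80 days = May 28, 2032.
The first mayfly hatch occurs: May 28, 2032 + 28 days = Jun 25, 2032.
Trout spawning begins: Jun 25, 2032 + 16 days = Jul 11, 2032.
Fry emergence is observed: Jul 11, 2032 + 38 days = Aug 18, 2032.
Jul 7, 2032 falls between when the first mayfly hatch occurs (Jun 25, 2032) and when trout spawning begins (Jul 11, 2032).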